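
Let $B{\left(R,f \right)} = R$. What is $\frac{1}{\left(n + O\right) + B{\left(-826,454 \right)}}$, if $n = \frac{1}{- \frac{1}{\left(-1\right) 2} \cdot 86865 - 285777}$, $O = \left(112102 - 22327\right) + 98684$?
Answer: $\frac{484689}{90943651135} \approx 5.3296 \cdot 10^{-6}$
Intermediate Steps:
$O = 188459$ ($O = 89775 + 98684 = 188459$)
$n = - \frac{2}{484689}$ ($n = \frac{1}{- \frac{1}{-2} \cdot 86865 - 285777} = \frac{1}{\left(-1\right) \left(- \frac{1}{2}\right) 86865 - 285777} = \frac{1}{\frac{1}{2} \cdot 86865 - 285777} = \frac{1}{\frac{86865}{2} - 285777} = \frac{1}{- \frac{484689}{2}} = - \frac{2}{484689} \approx -4.1264 \cdot 10^{-6}$)
$\frac{1}{\left(n + O\right) + B{\left(-826,454 \right)}} = \frac{1}{\left(- \frac{2}{484689} + 188459\right) - 826} = \frac{1}{\frac{91344004249}{484689} - 826} = \frac{1}{\frac{90943651135}{484689}} = \frac{484689}{90943651135}$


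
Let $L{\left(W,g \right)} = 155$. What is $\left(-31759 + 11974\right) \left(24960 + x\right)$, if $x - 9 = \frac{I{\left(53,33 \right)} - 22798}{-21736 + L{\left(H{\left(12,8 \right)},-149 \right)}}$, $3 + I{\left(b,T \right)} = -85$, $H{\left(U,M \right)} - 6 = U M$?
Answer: $- \frac{10661718541875}{21581} \approx -4.9403 \cdot 10^{8}$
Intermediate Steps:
$H{\left(U,M \right)} = 6 + M U$ ($H{\left(U,M \right)} = 6 + U M = 6 + M U$)
$I{\left(b,T \right)} = -88$ ($I{\left(b,T \right)} = -3 - 85 = -88$)
$x = \frac{217115}{21581}$ ($x = 9 + \frac{-88 - 22798}{-21736 + 155} = 9 - \frac{22886}{-21581} = 9 - - \frac{22886}{21581} = 9 + \frac{22886}{21581} = \frac{217115}{21581} \approx 10.06$)
$\left(-31759 + 11974\right) \left(24960 + x\right) = \left(-31759 + 11974\right) \left(24960 + \frac{217115}{21581}\right) = \left(-19785\right) \frac{538878875}{21581} = - \frac{10661718541875}{21581}$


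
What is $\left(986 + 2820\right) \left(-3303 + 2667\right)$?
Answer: $-2420616$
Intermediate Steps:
$\left(986 + 2820\right) \left(-3303 + 2667\right) = 3806 \left(-636\right) = -2420616$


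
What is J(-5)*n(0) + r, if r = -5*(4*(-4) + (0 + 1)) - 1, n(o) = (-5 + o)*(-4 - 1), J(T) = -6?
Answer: -76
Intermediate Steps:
n(o) = 25 - 5*o (n(o) = (-5 + o)*(-5) = 25 - 5*o)
r = 74 (r = -5*(-16 + 1) - 1 = -5*(-15) - 1 = 75 - 1 = 74)
J(-5)*n(0) + r = -6*(25 - 5*0) + 74 = -6*(25 + 0) + 74 = -6*25 + 74 = -150 + 74 = -76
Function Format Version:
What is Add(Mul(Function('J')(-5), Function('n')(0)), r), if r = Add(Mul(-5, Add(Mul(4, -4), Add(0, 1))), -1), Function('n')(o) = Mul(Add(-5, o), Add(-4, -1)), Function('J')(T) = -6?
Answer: -76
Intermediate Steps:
Function('n')(o) = Add(25, Mul(-5, o)) (Function('n')(o) = Mul(Add(-5, o), -5) = Add(25, Mul(-5, o)))
r = 74 (r = Add(Mul(-5, Add(-16, 1)), -1) = Add(Mul(-5, -15), -1) = Add(75, -1) = 74)
Add(Mul(Function('J')(-5), Function('n')(0)), r) = Add(Mul(-6, Add(25, Mul(-5, 0))), 74) = Add(Mul(-6, Add(25, 0)), 74) = Add(Mul(-6, 25), 74) = Add(-150, 74) = -76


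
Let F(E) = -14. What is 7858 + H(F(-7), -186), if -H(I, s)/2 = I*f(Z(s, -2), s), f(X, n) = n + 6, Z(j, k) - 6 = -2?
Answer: 2818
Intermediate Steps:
Z(j, k) = 4 (Z(j, k) = 6 - 2 = 4)
f(X, n) = 6 + n
H(I, s) = -2*I*(6 + s)
7858 + H(F(-7), -186) = 7858 - 2*(-14)*(6 - 186) = 7858 - 2*(-14)*(-180) = 7858 - 5040 = 2818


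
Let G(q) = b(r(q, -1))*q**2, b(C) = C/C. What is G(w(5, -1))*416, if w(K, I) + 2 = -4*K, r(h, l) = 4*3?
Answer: 201344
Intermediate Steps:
r(h, l) = 12
b(C) = 1
w(K, I) = -2 - 4*K
G(q) = q**2 (G(q) = 1*q**2 = q**2)
G(w(5, -1))*416 = (-2 - 4*5)**2*416 = (-2 - 20)**2*416 = (-22)**2*416 = 484*416 = 201344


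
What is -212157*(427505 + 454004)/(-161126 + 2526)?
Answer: 187018304913/158600 ≈ 1.1792e+6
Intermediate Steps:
-212157*(427505 + 454004)/(-161126 + 2526) = -212157/((-158600/881509)) = -212157/((-158600*1/881509)) = -212157/(-158600/881509) = -212157*(-881509/158600) = 187018304913/158600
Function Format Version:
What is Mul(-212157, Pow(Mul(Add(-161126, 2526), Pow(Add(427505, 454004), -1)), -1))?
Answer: Rational(187018304913, 158600) ≈ 1.1792e+6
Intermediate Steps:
Mul(-212157, Pow(Mul(Add(-161126, 2526), Pow(Add(427505, 454004), -1)), -1)) = Mul(-212157, Pow(Mul(-158600, Pow(881509, -1)), -1)) = Mul(-212157, Pow(Mul(-158600, Rational(1, 881509)), -1)) = Mul(-212157, Pow(Rational(-158600, 881509), -1)) = Mul(-212157, Rational(-881509, 158600)) = Rational(187018304913, 158600)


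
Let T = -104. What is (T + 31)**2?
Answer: 5329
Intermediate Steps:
(T + 31)**2 = (-104 + 31)**2 = (-73)**2 = 5329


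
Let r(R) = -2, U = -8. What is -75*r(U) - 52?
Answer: 98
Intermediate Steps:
-75*r(U) - 52 = -75*(-2) - 52 = 150 - 52 = 98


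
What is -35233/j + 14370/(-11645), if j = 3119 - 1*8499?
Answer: 66595537/12530020 ≈ 5.3149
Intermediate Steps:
j = -5380 (j = 3119 - 8499 = -5380)
-35233/j + 14370/(-11645) = -35233/(-5380) + 14370/(-11645) = -35233*(-1/5380) + 14370*(-1/11645) = 35233/5380 - 2874/2329 = 66595537/12530020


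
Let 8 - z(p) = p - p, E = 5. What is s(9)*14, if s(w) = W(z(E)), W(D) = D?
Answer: 112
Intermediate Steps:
z(p) = 8 (z(p) = 8 - (p - p) = 8 - 1*0 = 8 + 0 = 8)
s(w) = 8
s(9)*14 = 8*14 = 112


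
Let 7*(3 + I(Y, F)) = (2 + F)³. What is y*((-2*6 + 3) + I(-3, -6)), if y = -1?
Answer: 148/7 ≈ 21.143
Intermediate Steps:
I(Y, F) = -3 + (2 + F)³/7
y*((-2*6 + 3) + I(-3, -6)) = -((-2*6 + 3) + (-3 + (2 - 6)³/7)) = -((-12 + 3) + (-3 + (⅐)*(-4)³)) = -(-9 + (-3 + (⅐)*(-64))) = -(-9 + (-3 - 64/7)) = -(-9 - 85/7) = -1*(-148/7) = 148/7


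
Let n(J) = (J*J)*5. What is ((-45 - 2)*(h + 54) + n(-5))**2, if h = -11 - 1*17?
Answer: 1203409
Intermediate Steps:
n(J) = 5*J**2 (n(J) = J**2*5 = 5*J**2)
h = -28 (h = -11 - 17 = -28)
((-45 - 2)*(h + 54) + n(-5))**2 = ((-45 - 2)*(-28 + 54) + 5*(-5)**2)**2 = (-47*26 + 5*25)**2 = (-1222 + 125)**2 = (-1097)**2 = 1203409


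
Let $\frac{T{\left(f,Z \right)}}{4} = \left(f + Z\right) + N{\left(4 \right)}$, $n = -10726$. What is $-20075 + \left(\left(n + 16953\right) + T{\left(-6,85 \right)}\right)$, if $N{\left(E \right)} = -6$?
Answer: $-13556$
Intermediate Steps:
$T{\left(f,Z \right)} = -24 + 4 Z + 4 f$ ($T{\left(f,Z \right)} = 4 \left(\left(f + Z\right) - 6\right) = 4 \left(\left(Z + f\right) - 6\right) = 4 \left(-6 + Z + f\right) = -24 + 4 Z + 4 f$)
$-20075 + \left(\left(n + 16953\right) + T{\left(-6,85 \right)}\right) = -20075 + \left(\left(-10726 + 16953\right) + \left(-24 + 4 \cdot 85 + 4 \left(-6\right)\right)\right) = -20075 + \left(6227 - -292\right) = -20075 + \left(6227 + 292\right) = -20075 + 6519 = -13556$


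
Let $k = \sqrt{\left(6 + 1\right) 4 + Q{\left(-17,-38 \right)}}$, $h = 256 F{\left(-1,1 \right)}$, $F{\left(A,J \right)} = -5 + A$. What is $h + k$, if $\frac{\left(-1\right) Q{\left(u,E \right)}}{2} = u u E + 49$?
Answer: $-1536 + \sqrt{21894} \approx -1388.0$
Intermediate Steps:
$Q{\left(u,E \right)} = -98 - 2 E u^{2}$ ($Q{\left(u,E \right)} = - 2 \left(u u E + 49\right) = - 2 \left(u^{2} E + 49\right) = - 2 \left(E u^{2} + 49\right) = - 2 \left(49 + E u^{2}\right) = -98 - 2 E u^{2}$)
$h = -1536$ ($h = 256 \left(-5 - 1\right) = 256 \left(-6\right) = -1536$)
$k = \sqrt{21894}$ ($k = \sqrt{\left(6 + 1\right) 4 - \left(98 - 76 \left(-17\right)^{2}\right)} = \sqrt{7 \cdot 4 - \left(98 - 21964\right)} = \sqrt{28 + \left(-98 + 21964\right)} = \sqrt{28 + 21866} = \sqrt{21894} \approx 147.97$)
$h + k = -1536 + \sqrt{21894}$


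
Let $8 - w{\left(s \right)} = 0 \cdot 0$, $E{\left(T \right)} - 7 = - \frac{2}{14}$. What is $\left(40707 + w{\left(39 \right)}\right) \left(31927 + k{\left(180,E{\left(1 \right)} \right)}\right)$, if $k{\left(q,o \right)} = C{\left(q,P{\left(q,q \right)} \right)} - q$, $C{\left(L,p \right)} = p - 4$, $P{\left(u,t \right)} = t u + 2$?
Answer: $2611663675$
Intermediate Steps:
$P{\left(u,t \right)} = 2 + t u$
$E{\left(T \right)} = \frac{48}{7}$ ($E{\left(T \right)} = 7 - \frac{2}{14} = 7 - \frac{1}{7} = \frac{48}{7}$)
$C{\left(L,p \right)} = -4 + p$
$w{\left(s \right)} = 8$ ($w{\left(s \right)} = 8 - 0 \cdot 0 = 8 - 0 = 8 + 0 = 8$)
$k{\left(q,o \right)} = -2 + q^{2} - q$ ($k{\left(q,o \right)} = \left(-4 + \left(2 + q q\right)\right) - q = \left(-4 + \left(2 + q^{2}\right)\right) - q = \left(-2 + q^{2}\right) - q = -2 + q^{2} - q$)
$\left(40707 + w{\left(39 \right)}\right) \left(31927 + k{\left(180,E{\left(1 \right)} \right)}\right) = \left(40707 + 8\right) \left(31927 - \left(182 - 32400\right)\right) = 40715 \left(31927 - -32218\right) = 40715 \left(31927 + 32218\right) = 40715 \cdot 64145 = 2611663675$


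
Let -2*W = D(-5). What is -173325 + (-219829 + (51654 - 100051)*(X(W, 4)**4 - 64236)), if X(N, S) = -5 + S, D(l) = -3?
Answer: 3108388141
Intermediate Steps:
W = 3/2 (W = -1/2*(-3) = 3/2 ≈ 1.5000)
-173325 + (-219829 + (51654 - 100051)*(X(W, 4)**4 - 64236)) = -173325 + (-219829 + (51654 - 100051)*((-5 + 4)**4 - 64236)) = -173325 + (-219829 - 48397*((-1)**4 - 64236)) = -173325 + (-219829 - 48397*(1 - 64236)) = -173325 + (-219829 - 48397*(-64235)) = -173325 + (-219829 + 3108781295) = -173325 + 3108561466 = 3108388141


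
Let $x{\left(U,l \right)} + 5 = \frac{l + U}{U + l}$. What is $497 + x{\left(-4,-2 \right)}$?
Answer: $493$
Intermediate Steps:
$x{\left(U,l \right)} = -4$ ($x{\left(U,l \right)} = -5 + \frac{l + U}{U + l} = -5 + \frac{U + l}{U + l} = -5 + 1 = -4$)
$497 + x{\left(-4,-2 \right)} = 497 - 4 = 493$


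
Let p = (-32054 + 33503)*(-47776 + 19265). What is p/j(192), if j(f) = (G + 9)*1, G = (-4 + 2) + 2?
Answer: -4590271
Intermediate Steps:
G = 0 (G = -2 + 2 = 0)
j(f) = 9 (j(f) = (0 + 9)*1 = 9*1 = 9)
p = -41312439 (p = 1449*(-28511) = -41312439)
p/j(192) = -41312439/9 = -41312439*⅑ = -4590271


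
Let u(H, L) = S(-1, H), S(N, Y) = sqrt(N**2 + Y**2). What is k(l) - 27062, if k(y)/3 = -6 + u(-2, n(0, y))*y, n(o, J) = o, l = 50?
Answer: -27080 + 150*sqrt(5) ≈ -26745.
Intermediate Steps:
u(H, L) = sqrt(1 + H**2) (u(H, L) = sqrt((-1)**2 + H**2) = sqrt(1 + H**2))
k(y) = -18 + 3*y*sqrt(5) (k(y) = 3*(-6 + sqrt(1 + (-2)**2)*y) = 3*(-6 + sqrt(1 + 4)*y) = 3*(-6 + sqrt(5)*y) = 3*(-6 + y*sqrt(5)) = -18 + 3*y*sqrt(5))
k(l) - 27062 = (-18 + 3*50*sqrt(5)) - 27062 = (-18 + 150*sqrt(5)) - 27062 = -27080 + 150*sqrt(5)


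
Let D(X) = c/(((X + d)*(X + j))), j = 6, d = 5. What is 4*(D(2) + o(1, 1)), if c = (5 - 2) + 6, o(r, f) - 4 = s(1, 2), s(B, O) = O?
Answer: 345/14 ≈ 24.643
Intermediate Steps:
o(r, f) = 6 (o(r, f) = 4 + 2 = 6)
c = 9 (c = 3 + 6 = 9)
D(X) = 9/((5 + X)*(6 + X)) (D(X) = 9/(((X + 5)*(X + 6))) = 9/(((5 + X)*(6 + X))) = 9*(1/((5 + X)*(6 + X))) = 9/((5 + X)*(6 + X)))
4*(D(2) + o(1, 1)) = 4*(9/(30 + 2**2 + 11*2) + 6) = 4*(9/(30 + 4 + 22) + 6) = 4*(9/56 + 6) = 4*(345/56) = 345/14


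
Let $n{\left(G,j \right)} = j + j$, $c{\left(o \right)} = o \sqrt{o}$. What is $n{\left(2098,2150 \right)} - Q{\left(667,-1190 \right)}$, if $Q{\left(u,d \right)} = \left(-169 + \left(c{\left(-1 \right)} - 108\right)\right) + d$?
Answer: $5767 + i \approx 5767.0 + 1.0 i$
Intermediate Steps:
$c{\left(o \right)} = o^{\frac{3}{2}}$
$n{\left(G,j \right)} = 2 j$
$Q{\left(u,d \right)} = -277 + d - i$ ($Q{\left(u,d \right)} = \left(-169 + \left(\left(-1\right)^{\frac{3}{2}} - 108\right)\right) + d = \left(-169 - \left(108 + i\right)\right) + d = \left(-277 - i\right) + d = -277 + d - i$)
$n{\left(2098,2150 \right)} - Q{\left(667,-1190 \right)} = 2 \cdot 2150 - \left(-277 - 1190 - i\right) = 4300 - \left(-1467 - i\right) = 4300 + \left(1467 + i\right) = 5767 + i$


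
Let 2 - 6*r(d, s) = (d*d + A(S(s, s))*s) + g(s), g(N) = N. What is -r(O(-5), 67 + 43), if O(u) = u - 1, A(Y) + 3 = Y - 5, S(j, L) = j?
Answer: 1894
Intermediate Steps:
A(Y) = -8 + Y (A(Y) = -3 + (Y - 5) = -3 + (-5 + Y) = -8 + Y)
O(u) = -1 + u
r(d, s) = ⅓ - s/6 - d²/6 - s*(-8 + s)/6 (r(d, s) = ⅓ - ((d*d + (-8 + s)*s) + s)/6 = ⅓ - ((d² + s*(-8 + s)) + s)/6 = ⅓ - (s + d² + s*(-8 + s))/6 = ⅓ + (-s/6 - d²/6 - s*(-8 + s)/6) = ⅓ - s/6 - d²/6 - s*(-8 + s)/6)
-r(O(-5), 67 + 43) = -(⅓ - (67 + 43)/6 - (-1 - 5)²/6 - (67 + 43)*(-8 + (67 + 43))/6) = -(⅓ - ⅙*110 - ⅙*(-6)² - ⅙*110*(-8 + 110)) = -(⅓ - 55/3 - ⅙*36 - ⅙*110*102) = -(⅓ - 55/3 - 6 - 1870) = -1*(-1894) = 1894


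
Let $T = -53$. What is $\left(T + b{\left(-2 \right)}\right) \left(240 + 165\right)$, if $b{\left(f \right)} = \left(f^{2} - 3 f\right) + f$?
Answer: $-18225$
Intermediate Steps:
$b{\left(f \right)} = f^{2} - 2 f$
$\left(T + b{\left(-2 \right)}\right) \left(240 + 165\right) = \left(-53 - 2 \left(-2 - 2\right)\right) \left(240 + 165\right) = \left(-53 - -8\right) 405 = \left(-53 + 8\right) 405 = \left(-45\right) 405 = -18225$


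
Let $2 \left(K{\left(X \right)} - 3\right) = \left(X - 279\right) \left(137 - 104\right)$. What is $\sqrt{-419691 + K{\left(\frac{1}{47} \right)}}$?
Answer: $\frac{2 i \sqrt{234314787}}{47} \approx 651.38 i$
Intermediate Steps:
$K{\left(X \right)} = - \frac{9201}{2} + \frac{33 X}{2}$ ($K{\left(X \right)} = 3 + \frac{\left(X - 279\right) \left(137 - 104\right)}{2} = 3 + \frac{\left(-279 + X\right) 33}{2} = 3 + \frac{-9207 + 33 X}{2} = 3 + \left(- \frac{9207}{2} + \frac{33 X}{2}\right) = - \frac{9201}{2} + \frac{33 X}{2}$)
$\sqrt{-419691 + K{\left(\frac{1}{47} \right)}} = \sqrt{-419691 - \left(\frac{9201}{2} - \frac{33}{2 \cdot 47}\right)} = \sqrt{-419691 + \left(- \frac{9201}{2} + \frac{33}{2} \cdot \frac{1}{47}\right)} = \sqrt{-419691 + \left(- \frac{9201}{2} + \frac{33}{94}\right)} = \sqrt{-419691 - \frac{216207}{47}} = \sqrt{- \frac{19941684}{47}} = \frac{2 i \sqrt{234314787}}{47}$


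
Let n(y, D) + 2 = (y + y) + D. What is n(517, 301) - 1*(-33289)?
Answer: 34622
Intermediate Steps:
n(y, D) = -2 + D + 2*y (n(y, D) = -2 + ((y + y) + D) = -2 + (2*y + D) = -2 + (D + 2*y) = -2 + D + 2*y)
n(517, 301) - 1*(-33289) = (-2 + 301 + 2*517) - 1*(-33289) = (-2 + 301 + 1034) + 33289 = 1333 + 33289 = 34622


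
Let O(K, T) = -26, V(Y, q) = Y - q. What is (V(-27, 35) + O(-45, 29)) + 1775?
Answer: 1687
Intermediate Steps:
(V(-27, 35) + O(-45, 29)) + 1775 = ((-27 - 1*35) - 26) + 1775 = ((-27 - 35) - 26) + 1775 = (-62 - 26) + 1775 = -88 + 1775 = 1687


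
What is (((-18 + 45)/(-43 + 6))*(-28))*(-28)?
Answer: -21168/37 ≈ -572.11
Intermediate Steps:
(((-18 + 45)/(-43 + 6))*(-28))*(-28) = ((27/(-37))*(-28))*(-28) = ((27*(-1/37))*(-28))*(-28) = -27/37*(-28)*(-28) = (756/37)*(-28) = -21168/37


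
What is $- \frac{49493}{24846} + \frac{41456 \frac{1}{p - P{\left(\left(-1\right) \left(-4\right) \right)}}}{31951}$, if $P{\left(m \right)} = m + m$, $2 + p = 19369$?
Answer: $- \frac{10204113651287}{5122743385338} \approx -1.9919$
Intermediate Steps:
$p = 19367$ ($p = -2 + 19369 = 19367$)
$P{\left(m \right)} = 2 m$
$- \frac{49493}{24846} + \frac{41456 \frac{1}{p - P{\left(\left(-1\right) \left(-4\right) \right)}}}{31951} = - \frac{49493}{24846} + \frac{41456 \frac{1}{19367 - 2 \left(\left(-1\right) \left(-4\right)\right)}}{31951} = \left(-49493\right) \frac{1}{24846} + \frac{41456}{19367 - 2 \cdot 4} \cdot \frac{1}{31951} = - \frac{49493}{24846} + \frac{41456}{19367 - 8} \cdot \frac{1}{31951} = - \frac{49493}{24846} + \frac{41456}{19359} \cdot \frac{1}{31951} = - \frac{49493}{24846} + \frac{41456}{618539409} = - \frac{10204113651287}{5122743385338}$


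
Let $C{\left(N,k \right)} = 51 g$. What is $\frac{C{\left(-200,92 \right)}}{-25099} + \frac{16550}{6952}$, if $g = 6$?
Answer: $\frac{206630569}{87244124} \approx 2.3684$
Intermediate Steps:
$C{\left(N,k \right)} = 306$ ($C{\left(N,k \right)} = 51 \cdot 6 = 306$)
$\frac{C{\left(-200,92 \right)}}{-25099} + \frac{16550}{6952} = \frac{306}{-25099} + \frac{16550}{6952} = 306 \left(- \frac{1}{25099}\right) + 16550 \cdot \frac{1}{6952} = - \frac{306}{25099} + \frac{8275}{3476} = \frac{206630569}{87244124}$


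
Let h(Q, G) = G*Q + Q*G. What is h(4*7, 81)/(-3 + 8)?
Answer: 4536/5 ≈ 907.20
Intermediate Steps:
h(Q, G) = 2*G*Q (h(Q, G) = G*Q + G*Q = 2*G*Q)
h(4*7, 81)/(-3 + 8) = (2*81*(4*7))/(-3 + 8) = (2*81*28)/5 = 4536*(1/5) = 4536/5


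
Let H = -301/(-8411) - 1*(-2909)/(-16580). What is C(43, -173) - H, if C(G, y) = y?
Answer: -24106130721/139454380 ≈ -172.86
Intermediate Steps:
H = -19477019/139454380 (H = -301*(-1/8411) + 2909*(-1/16580) = 301/8411 - 2909/16580 = -19477019/139454380 ≈ -0.13967)
C(43, -173) - H = -173 - 1*(-19477019/139454380) = -173 + 19477019/139454380 = -24106130721/139454380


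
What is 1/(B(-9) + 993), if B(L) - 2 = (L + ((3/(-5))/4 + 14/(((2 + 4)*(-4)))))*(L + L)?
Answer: 5/5851 ≈ 0.00085455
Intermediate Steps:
B(L) = 2 + 2*L*(-11/15 + L) (B(L) = 2 + (L + ((3/(-5))/4 + 14/(((2 + 4)*(-4)))))*(L + L) = 2 + (L + ((3*(-⅕))*(¼) + 14/((6*(-4)))))*(2*L) = 2 + (L + (-⅗*¼ + 14/(-24)))*(2*L) = 2 + (L + (-3/20 + 14*(-1/24)))*(2*L) = 2 + (L + (-3/20 - 7/12))*(2*L) = 2 + (L - 11/15)*(2*L) = 2 + (-11/15 + L)*(2*L) = 2 + 2*L*(-11/15 + L))
1/(B(-9) + 993) = 1/((2 + 2*(-9)² - 22/15*(-9)) + 993) = 1/((2 + 2*81 + 66/5) + 993) = 1/((2 + 162 + 66/5) + 993) = 1/(886/5 + 993) = 1/(5851/5) = 5/5851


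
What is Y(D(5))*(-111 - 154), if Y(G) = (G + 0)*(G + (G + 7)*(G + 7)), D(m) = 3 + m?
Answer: -493960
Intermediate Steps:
Y(G) = G*(G + (7 + G)²) (Y(G) = G*(G + (7 + G)*(7 + G)) = G*(G + (7 + G)²))
Y(D(5))*(-111 - 154) = ((3 + 5)*((3 + 5) + (7 + (3 + 5))²))*(-111 - 154) = (8*(8 + (7 + 8)²))*(-265) = (8*(8 + 15²))*(-265) = (8*(8 + 225))*(-265) = (8*233)*(-265) = 1864*(-265) = -493960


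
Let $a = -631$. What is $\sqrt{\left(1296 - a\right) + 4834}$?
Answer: $\sqrt{6761} \approx 82.225$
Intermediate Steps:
$\sqrt{\left(1296 - a\right) + 4834} = \sqrt{\left(1296 - -631\right) + 4834} = \sqrt{\left(1296 + 631\right) + 4834} = \sqrt{1927 + 4834} = \sqrt{6761}$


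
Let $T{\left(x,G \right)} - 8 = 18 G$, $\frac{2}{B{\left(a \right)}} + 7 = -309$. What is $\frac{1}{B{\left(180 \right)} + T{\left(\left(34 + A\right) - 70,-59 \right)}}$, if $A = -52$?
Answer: $- \frac{158}{166533} \approx -0.00094876$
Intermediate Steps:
$B{\left(a \right)} = - \frac{1}{158}$ ($B{\left(a \right)} = \frac{2}{-7 - 309} = \frac{2}{-316} = 2 \left(- \frac{1}{316}\right) = - \frac{1}{158}$)
$T{\left(x,G \right)} = 8 + 18 G$
$\frac{1}{B{\left(180 \right)} + T{\left(\left(34 + A\right) - 70,-59 \right)}} = \frac{1}{- \frac{1}{158} + \left(8 + 18 \left(-59\right)\right)} = \frac{1}{- \frac{1}{158} + \left(8 - 1062\right)} = \frac{1}{- \frac{1}{158} - 1054} = \frac{1}{- \frac{166533}{158}} = - \frac{158}{166533}$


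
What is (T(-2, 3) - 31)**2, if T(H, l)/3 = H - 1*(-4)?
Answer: 625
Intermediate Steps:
T(H, l) = 12 + 3*H (T(H, l) = 3*(H - 1*(-4)) = 3*(H + 4) = 3*(4 + H) = 12 + 3*H)
(T(-2, 3) - 31)**2 = ((12 + 3*(-2)) - 31)**2 = ((12 - 6) - 31)**2 = (6 - 31)**2 = (-25)**2 = 625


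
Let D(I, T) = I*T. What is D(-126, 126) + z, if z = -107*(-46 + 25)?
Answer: -13629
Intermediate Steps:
z = 2247 (z = -107*(-21) = 2247)
D(-126, 126) + z = -126*126 + 2247 = -15876 + 2247 = -13629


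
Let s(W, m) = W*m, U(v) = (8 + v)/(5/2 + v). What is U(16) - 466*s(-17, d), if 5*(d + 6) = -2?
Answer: -9379408/185 ≈ -50700.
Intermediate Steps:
d = -32/5 (d = -6 + (1/5)*(-2) = -6 - 2/5 = -32/5 ≈ -6.4000)
U(v) = (8 + v)/(5/2 + v) (U(v) = (8 + v)/(5*(1/2) + v) = (8 + v)/(5/2 + v))
U(16) - 466*s(-17, d) = 2*(8 + 16)/(5 + 2*16) - (-7922)*(-32)/5 = 2*24/(5 + 32) - 466*544/5 = 2*24/37 - 253504/5 = 2*(1/37)*24 - 253504/5 = 48/37 - 253504/5 = -9379408/185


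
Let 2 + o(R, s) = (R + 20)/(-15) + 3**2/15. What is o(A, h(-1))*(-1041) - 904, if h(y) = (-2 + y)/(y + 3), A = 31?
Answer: 20464/5 ≈ 4092.8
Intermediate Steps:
h(y) = (-2 + y)/(3 + y)
o(R, s) = -41/15 - R/15 (o(R, s) = -2 + ((R + 20)/(-15) + 3**2/15) = -2 + ((20 + R)*(-1/15) + 9*(1/15)) = -2 + ((-4/3 - R/15) + 3/5) = -2 + (-11/15 - R/15) = -41/15 - R/15)
o(A, h(-1))*(-1041) - 904 = (-41/15 - 1/15*31)*(-1041) - 904 = (-41/15 - 31/15)*(-1041) - 904 = -24/5*(-1041) - 904 = 24984/5 - 904 = 20464/5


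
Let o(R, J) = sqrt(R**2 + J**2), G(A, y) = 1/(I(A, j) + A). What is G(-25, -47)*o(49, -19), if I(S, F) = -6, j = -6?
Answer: -sqrt(2762)/31 ≈ -1.6953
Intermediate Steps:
G(A, y) = 1/(-6 + A)
o(R, J) = sqrt(J**2 + R**2)
G(-25, -47)*o(49, -19) = sqrt((-19)**2 + 49**2)/(-6 - 25) = sqrt(361 + 2401)/(-31) = -sqrt(2762)/31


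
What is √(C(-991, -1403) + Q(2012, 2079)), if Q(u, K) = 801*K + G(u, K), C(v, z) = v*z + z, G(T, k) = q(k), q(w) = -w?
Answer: 3*√339130 ≈ 1747.0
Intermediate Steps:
G(T, k) = -k
C(v, z) = z + v*z
Q(u, K) = 800*K (Q(u, K) = 801*K - K = 800*K)
√(C(-991, -1403) + Q(2012, 2079)) = √(-1403*(1 - 991) + 800*2079) = √(-1403*(-990) + 1663200) = √(1388970 + 1663200) = √3052170 = 3*√339130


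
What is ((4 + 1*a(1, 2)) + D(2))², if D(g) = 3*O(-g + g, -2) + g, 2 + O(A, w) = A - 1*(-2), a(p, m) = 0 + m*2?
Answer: 100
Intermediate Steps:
a(p, m) = 2*m (a(p, m) = 0 + 2*m = 2*m)
O(A, w) = A (O(A, w) = -2 + (A - 1*(-2)) = -2 + (A + 2) = -2 + (2 + A) = A)
D(g) = g (D(g) = 3*(-g + g) + g = 3*0 + g = 0 + g = g)
((4 + 1*a(1, 2)) + D(2))² = ((4 + 1*(2*2)) + 2)² = ((4 + 1*4) + 2)² = ((4 + 4) + 2)² = (8 + 2)² = 10² = 100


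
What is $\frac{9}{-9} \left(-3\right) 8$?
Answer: $24$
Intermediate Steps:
$\frac{9}{-9} \left(-3\right) 8 = 9 \left(- \frac{1}{9}\right) \left(-3\right) 8 = \left(-1\right) \left(-3\right) 8 = 3 \cdot 8 = 24$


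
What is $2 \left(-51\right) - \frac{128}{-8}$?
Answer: $-86$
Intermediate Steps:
$2 \left(-51\right) - \frac{128}{-8} = -102 - -16 = -102 + 16 = -86$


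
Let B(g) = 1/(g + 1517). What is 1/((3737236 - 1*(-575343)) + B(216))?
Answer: 1733/7473699408 ≈ 2.3188e-7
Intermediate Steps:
B(g) = 1/(1517 + g)
1/((3737236 - 1*(-575343)) + B(216)) = 1/((3737236 - 1*(-575343)) + 1/(1517 + 216)) = 1/((3737236 + 575343) + 1/1733) = 1/(4312579 + 1/1733) = 1/(7473699408/1733) = 1733/7473699408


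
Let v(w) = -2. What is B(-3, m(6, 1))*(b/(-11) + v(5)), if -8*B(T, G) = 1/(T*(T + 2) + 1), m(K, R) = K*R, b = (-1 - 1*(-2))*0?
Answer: 1/16 ≈ 0.062500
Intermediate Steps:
b = 0 (b = (-1 + 2)*0 = 1*0 = 0)
B(T, G) = -1/(8*(1 + T*(2 + T))) (B(T, G) = -1/(8*(T*(T + 2) + 1)) = -1/(8*(T*(2 + T) + 1)) = -1/(8*(1 + T*(2 + T))))
B(-3, m(6, 1))*(b/(-11) + v(5)) = (-1/(8 + 8*(-3)² + 16*(-3)))*(0/(-11) - 2) = (-1/(8 + 8*9 - 48))*(0*(-1/11) - 2) = (-1/(8 + 72 - 48))*(0 - 2) = -1/32*(-2) = 1/16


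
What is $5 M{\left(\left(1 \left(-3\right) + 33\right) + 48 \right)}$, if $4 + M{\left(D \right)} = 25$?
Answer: $105$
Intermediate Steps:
$M{\left(D \right)} = 21$ ($M{\left(D \right)} = -4 + 25 = 21$)
$5 M{\left(\left(1 \left(-3\right) + 33\right) + 48 \right)} = 5 \cdot 21 = 105$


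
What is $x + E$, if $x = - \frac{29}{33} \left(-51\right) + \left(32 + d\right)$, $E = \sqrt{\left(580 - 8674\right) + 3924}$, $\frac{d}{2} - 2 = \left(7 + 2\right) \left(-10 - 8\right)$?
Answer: $- \frac{2675}{11} + i \sqrt{4170} \approx -243.18 + 64.576 i$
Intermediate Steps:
$d = -320$ ($d = 4 + 2 \left(7 + 2\right) \left(-10 - 8\right) = 4 + 2 \cdot 9 \left(-18\right) = 4 + 2 \left(-162\right) = 4 - 324 = -320$)
$E = i \sqrt{4170}$ ($E = \sqrt{\left(580 - 8674\right) + 3924} = \sqrt{-8094 + 3924} = \sqrt{-4170} = i \sqrt{4170} \approx 64.576 i$)
$x = - \frac{2675}{11}$ ($x = - \frac{29}{33} \left(-51\right) + \left(32 - 320\right) = \left(-29\right) \frac{1}{33} \left(-51\right) - 288 = \left(- \frac{29}{33}\right) \left(-51\right) - 288 = \frac{493}{11} - 288 = - \frac{2675}{11} \approx -243.18$)
$x + E = - \frac{2675}{11} + i \sqrt{4170}$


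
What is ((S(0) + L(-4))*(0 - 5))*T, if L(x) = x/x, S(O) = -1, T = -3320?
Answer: 0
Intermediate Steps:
L(x) = 1
((S(0) + L(-4))*(0 - 5))*T = ((-1 + 1)*(0 - 5))*(-3320) = (0*(-5))*(-3320) = 0*(-3320) = 0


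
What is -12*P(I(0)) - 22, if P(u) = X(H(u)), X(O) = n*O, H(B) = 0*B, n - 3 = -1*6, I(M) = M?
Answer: -22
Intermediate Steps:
n = -3 (n = 3 - 1*6 = 3 - 6 = -3)
H(B) = 0
X(O) = -3*O
P(u) = 0 (P(u) = -3*0 = 0)
-12*P(I(0)) - 22 = -12*0 - 22 = 0 - 22 = -22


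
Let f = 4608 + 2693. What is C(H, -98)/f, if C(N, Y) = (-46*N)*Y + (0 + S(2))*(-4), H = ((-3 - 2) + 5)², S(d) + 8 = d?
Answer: 24/7301 ≈ 0.0032872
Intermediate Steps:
S(d) = -8 + d
f = 7301
H = 0 (H = (-5 + 5)² = 0² = 0)
C(N, Y) = 24 - 46*N*Y (C(N, Y) = (-46*N)*Y + (0 + (-8 + 2))*(-4) = -46*N*Y + (0 - 6)*(-4) = -46*N*Y - 6*(-4) = -46*N*Y + 24 = 24 - 46*N*Y)
C(H, -98)/f = (24 - 46*0*(-98))/7301 = (24 + 0)*(1/7301) = 24*(1/7301) = 24/7301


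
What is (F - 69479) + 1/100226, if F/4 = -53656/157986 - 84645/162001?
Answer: -12731036852614278883/183226658409774 ≈ -69483.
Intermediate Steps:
F = -44130101252/12796944993 (F = 4*(-53656/157986 - 84645/162001) = 4*(-53656*1/157986 - 84645*1/162001) = 4*(-26828/78993 - 84645/162001) = 4*(-11032525313/12796944993) = -44130101252/12796944993 ≈ -3.4485)
(F - 69479) + 1/100226 = (-44130101252/12796944993 - 69479) + 1/100226 = -889163071269899/12796944993 + 1/100226 = -12731036852614278883/183226658409774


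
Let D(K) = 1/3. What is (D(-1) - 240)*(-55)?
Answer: 39545/3 ≈ 13182.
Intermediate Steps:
D(K) = ⅓
(D(-1) - 240)*(-55) = (⅓ - 240)*(-55) = -719/3*(-55) = 39545/3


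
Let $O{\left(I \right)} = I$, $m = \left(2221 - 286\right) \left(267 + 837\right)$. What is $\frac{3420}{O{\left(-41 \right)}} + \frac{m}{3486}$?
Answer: $\frac{12610620}{23821} \approx 529.39$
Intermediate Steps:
$m = 2136240$ ($m = 1935 \cdot 1104 = 2136240$)
$\frac{3420}{O{\left(-41 \right)}} + \frac{m}{3486} = \frac{3420}{-41} + \frac{2136240}{3486} = 3420 \left(- \frac{1}{41}\right) + 2136240 \cdot \frac{1}{3486} = - \frac{3420}{41} + \frac{356040}{581} = \frac{12610620}{23821}$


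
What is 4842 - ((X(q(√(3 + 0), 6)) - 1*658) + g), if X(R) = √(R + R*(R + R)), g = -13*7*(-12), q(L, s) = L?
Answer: 4408 - 3^(¼)*√(1 + 2*√3) ≈ 4405.2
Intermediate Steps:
g = 1092 (g = -91*(-12) = 1092)
X(R) = √(R + 2*R²) (X(R) = √(R + R*(2*R)) = √(R + 2*R²))
4842 - ((X(q(√(3 + 0), 6)) - 1*658) + g) = 4842 - ((√(√(3 + 0)*(1 + 2*√(3 + 0))) - 1*658) + 1092) = 4842 - ((√(√3*(1 + 2*√3)) - 658) + 1092) = 4842 - ((3^(¼)*√(1 + 2*√3) - 658) + 1092) = 4842 - ((-658 + 3^(¼)*√(1 + 2*√3)) + 1092) = 4842 - (434 + 3^(¼)*√(1 + 2*√3)) = 4842 + (-434 - 3^(¼)*√(1 + 2*√3)) = 4408 - 3^(¼)*√(1 + 2*√3)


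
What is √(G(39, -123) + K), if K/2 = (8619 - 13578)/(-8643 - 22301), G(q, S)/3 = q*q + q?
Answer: 9*√864497033/3868 ≈ 68.413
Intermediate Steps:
G(q, S) = 3*q + 3*q² (G(q, S) = 3*(q*q + q) = 3*(q² + q) = 3*(q + q²) = 3*q + 3*q²)
K = 4959/15472 (K = 2*((8619 - 13578)/(-8643 - 22301)) = 2*(-4959/(-30944)) = 2*(-4959*(-1/30944)) = 2*(4959/30944) = 4959/15472 ≈ 0.32051)
√(G(39, -123) + K) = √(3*39*(1 + 39) + 4959/15472) = √(3*39*40 + 4959/15472) = √(4680 + 4959/15472) = √(72413919/15472) = 9*√864497033/3868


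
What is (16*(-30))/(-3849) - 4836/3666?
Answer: -72026/60301 ≈ -1.1944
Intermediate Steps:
(16*(-30))/(-3849) - 4836/3666 = -480*(-1/3849) - 4836*1/3666 = 160/1283 - 62/47 = -72026/60301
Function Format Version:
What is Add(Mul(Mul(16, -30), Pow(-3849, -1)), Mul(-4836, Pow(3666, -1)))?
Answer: Rational(-72026, 60301) ≈ -1.1944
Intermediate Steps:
Add(Mul(Mul(16, -30), Pow(-3849, -1)), Mul(-4836, Pow(3666, -1))) = Add(Mul(-480, Rational(-1, 3849)), Mul(-4836, Rational(1, 3666))) = Add(Rational(160, 1283), Rational(-62, 47)) = Rational(-72026, 60301)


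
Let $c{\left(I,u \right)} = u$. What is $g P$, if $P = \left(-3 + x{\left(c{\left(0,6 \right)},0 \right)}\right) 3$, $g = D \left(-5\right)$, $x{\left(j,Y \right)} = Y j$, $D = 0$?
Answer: $0$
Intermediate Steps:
$g = 0$ ($g = 0 \left(-5\right) = 0$)
$P = -9$ ($P = \left(-3 + 0 \cdot 6\right) 3 = \left(-3 + 0\right) 3 = \left(-3\right) 3 = -9$)
$g P = 0 \left(-9\right) = 0$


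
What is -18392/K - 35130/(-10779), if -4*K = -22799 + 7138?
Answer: -80939514/56269973 ≈ -1.4384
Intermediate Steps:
K = 15661/4 (K = -(-22799 + 7138)/4 = -¼*(-15661) = 15661/4 ≈ 3915.3)
-18392/K - 35130/(-10779) = -18392/15661/4 - 35130/(-10779) = -18392*4/15661 - 35130*(-1/10779) = -73568/15661 + 11710/3593 = -80939514/56269973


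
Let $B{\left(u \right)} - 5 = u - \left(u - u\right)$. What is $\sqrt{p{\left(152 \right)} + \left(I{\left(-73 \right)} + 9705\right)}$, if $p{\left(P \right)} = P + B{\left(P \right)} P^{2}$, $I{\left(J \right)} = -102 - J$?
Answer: $2 \sqrt{909289} \approx 1907.1$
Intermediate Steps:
$B{\left(u \right)} = 5 + u$ ($B{\left(u \right)} = 5 + \left(u - \left(u - u\right)\right) = 5 + \left(u - 0\right) = 5 + \left(u + 0\right) = 5 + u$)
$p{\left(P \right)} = P + P^{2} \left(5 + P\right)$ ($p{\left(P \right)} = P + \left(5 + P\right) P^{2} = P + P^{2} \left(5 + P\right)$)
$\sqrt{p{\left(152 \right)} + \left(I{\left(-73 \right)} + 9705\right)} = \sqrt{152 \left(1 + 152 \left(5 + 152\right)\right) + \left(\left(-102 - -73\right) + 9705\right)} = \sqrt{152 \left(1 + 152 \cdot 157\right) + \left(\left(-102 + 73\right) + 9705\right)} = \sqrt{152 \left(1 + 23864\right) + \left(-29 + 9705\right)} = \sqrt{152 \cdot 23865 + 9676} = \sqrt{3627480 + 9676} = \sqrt{3637156} = 2 \sqrt{909289}$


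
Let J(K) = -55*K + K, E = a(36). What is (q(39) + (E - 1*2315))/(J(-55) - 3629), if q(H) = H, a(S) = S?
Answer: 2240/659 ≈ 3.3991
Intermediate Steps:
E = 36
J(K) = -54*K
(q(39) + (E - 1*2315))/(J(-55) - 3629) = (39 + (36 - 1*2315))/(-54*(-55) - 3629) = (39 + (36 - 2315))/(2970 - 3629) = (39 - 2279)/(-659) = -2240*(-1/659) = 2240/659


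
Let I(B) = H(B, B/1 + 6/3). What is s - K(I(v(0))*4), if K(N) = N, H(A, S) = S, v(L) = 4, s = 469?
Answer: 445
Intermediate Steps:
I(B) = 2 + B (I(B) = B/1 + 6/3 = B*1 + 6*(⅓) = B + 2 = 2 + B)
s - K(I(v(0))*4) = 469 - (2 + 4)*4 = 469 - 6*4 = 469 - 1*24 = 469 - 24 = 445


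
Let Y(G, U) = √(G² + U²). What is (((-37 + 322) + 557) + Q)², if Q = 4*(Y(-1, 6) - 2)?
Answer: 696148 + 6672*√37 ≈ 7.3673e+5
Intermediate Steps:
Q = -8 + 4*√37 (Q = 4*(√((-1)² + 6²) - 2) = 4*(√(1 + 36) - 2) = 4*(√37 - 2) = 4*(-2 + √37) = -8 + 4*√37 ≈ 16.331)
(((-37 + 322) + 557) + Q)² = (((-37 + 322) + 557) + (-8 + 4*√37))² = ((285 + 557) + (-8 + 4*√37))² = (842 + (-8 + 4*√37))² = (834 + 4*√37)²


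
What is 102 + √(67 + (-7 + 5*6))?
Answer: 102 + 3*√10 ≈ 111.49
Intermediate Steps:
102 + √(67 + (-7 + 5*6)) = 102 + √(67 + (-7 + 30)) = 102 + √(67 + 23) = 102 + √90 = 102 + 3*√10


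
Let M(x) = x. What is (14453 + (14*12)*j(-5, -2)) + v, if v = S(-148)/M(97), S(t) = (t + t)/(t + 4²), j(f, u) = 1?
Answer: 46801895/3201 ≈ 14621.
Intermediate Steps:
S(t) = 2*t/(16 + t) (S(t) = (2*t)/(t + 16) = (2*t)/(16 + t) = 2*t/(16 + t))
v = 74/3201 (v = (2*(-148)/(16 - 148))/97 = (2*(-148)/(-132))*(1/97) = (2*(-148)*(-1/132))*(1/97) = (74/33)*(1/97) = 74/3201 ≈ 0.023118)
(14453 + (14*12)*j(-5, -2)) + v = (14453 + (14*12)*1) + 74/3201 = (14453 + 168*1) + 74/3201 = (14453 + 168) + 74/3201 = 14621 + 74/3201 = 46801895/3201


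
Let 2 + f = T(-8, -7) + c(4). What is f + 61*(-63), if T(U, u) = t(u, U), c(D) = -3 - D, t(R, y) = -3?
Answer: -3855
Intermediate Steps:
T(U, u) = -3
f = -12 (f = -2 + (-3 + (-3 - 1*4)) = -2 + (-3 + (-3 - 4)) = -2 + (-3 - 7) = -2 - 10 = -12)
f + 61*(-63) = -12 + 61*(-63) = -12 - 3843 = -3855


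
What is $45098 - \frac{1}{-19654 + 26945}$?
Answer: $\frac{328809517}{7291} \approx 45098.0$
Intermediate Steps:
$45098 - \frac{1}{-19654 + 26945} = 45098 - \frac{1}{7291} = \frac{328809517}{7291}$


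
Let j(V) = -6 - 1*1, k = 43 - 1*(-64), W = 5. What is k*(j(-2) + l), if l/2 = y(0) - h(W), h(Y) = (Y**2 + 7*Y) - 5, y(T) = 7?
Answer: -11021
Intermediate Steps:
k = 107 (k = 43 + 64 = 107)
h(Y) = -5 + Y**2 + 7*Y
l = -96 (l = 2*(7 - (-5 + 5**2 + 7*5)) = 2*(7 - (-5 + 25 + 35)) = 2*(7 - 1*55) = 2*(7 - 55) = 2*(-48) = -96)
j(V) = -7 (j(V) = -6 - 1 = -7)
k*(j(-2) + l) = 107*(-7 - 96) = 107*(-103) = -11021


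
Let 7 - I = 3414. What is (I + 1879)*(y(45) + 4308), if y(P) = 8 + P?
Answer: -6663608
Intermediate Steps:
I = -3407 (I = 7 - 1*3414 = 7 - 3414 = -3407)
(I + 1879)*(y(45) + 4308) = (-3407 + 1879)*((8 + 45) + 4308) = -1528*(53 + 4308) = -1528*4361 = -6663608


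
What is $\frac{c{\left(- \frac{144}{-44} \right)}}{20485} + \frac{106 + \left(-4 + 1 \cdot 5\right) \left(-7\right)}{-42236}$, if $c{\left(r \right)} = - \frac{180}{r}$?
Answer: $- \frac{870199}{173040892} \approx -0.0050289$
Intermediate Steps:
$\frac{c{\left(- \frac{144}{-44} \right)}}{20485} + \frac{106 + \left(-4 + 1 \cdot 5\right) \left(-7\right)}{-42236} = \frac{\left(-180\right) \frac{1}{\left(-144\right) \frac{1}{-44}}}{20485} + \frac{106 + \left(-4 + 1 \cdot 5\right) \left(-7\right)}{-42236} = - \frac{180}{\left(-144\right) \left(- \frac{1}{44}\right)} \frac{1}{20485} + \left(106 + \left(-4 + 5\right) \left(-7\right)\right) \left(- \frac{1}{42236}\right) = - \frac{180}{\frac{36}{11}} \cdot \frac{1}{20485} + \left(106 + 1 \left(-7\right)\right) \left(- \frac{1}{42236}\right) = \left(-180\right) \frac{11}{36} \cdot \frac{1}{20485} + \left(106 - 7\right) \left(- \frac{1}{42236}\right) = \left(-55\right) \frac{1}{20485} + 99 \left(- \frac{1}{42236}\right) = - \frac{11}{4097} - \frac{99}{42236} = - \frac{870199}{173040892}$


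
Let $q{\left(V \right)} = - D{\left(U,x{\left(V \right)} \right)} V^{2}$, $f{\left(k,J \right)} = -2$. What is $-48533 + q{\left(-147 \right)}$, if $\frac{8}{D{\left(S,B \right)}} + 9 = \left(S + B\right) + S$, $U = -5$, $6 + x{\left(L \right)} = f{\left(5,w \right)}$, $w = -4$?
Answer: $- \frac{126391}{3} \approx -42130.0$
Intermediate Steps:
$x{\left(L \right)} = -8$ ($x{\left(L \right)} = -6 - 2 = -8$)
$D{\left(S,B \right)} = \frac{8}{-9 + B + 2 S}$ ($D{\left(S,B \right)} = \frac{8}{-9 + \left(\left(S + B\right) + S\right)} = \frac{8}{-9 + \left(\left(B + S\right) + S\right)} = \frac{8}{-9 + \left(B + 2 S\right)} = \frac{8}{-9 + B + 2 S}$)
$q{\left(V \right)} = \frac{8 V^{2}}{27}$ ($q{\left(V \right)} = - \frac{8}{-9 - 8 + 2 \left(-5\right)} V^{2} = - \frac{8}{-9 - 8 - 10} V^{2} = - \frac{8}{-27} V^{2} = - \frac{8 \left(-1\right)}{27} V^{2} = \left(-1\right) \left(- \frac{8}{27}\right) V^{2} = \frac{8 V^{2}}{27}$)
$-48533 + q{\left(-147 \right)} = -48533 + \frac{8 \left(-147\right)^{2}}{27} = -48533 + \frac{8}{27} \cdot 21609 = -48533 + \frac{19208}{3} = - \frac{126391}{3}$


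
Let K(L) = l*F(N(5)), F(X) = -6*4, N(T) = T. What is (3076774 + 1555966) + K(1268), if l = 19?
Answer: 4632284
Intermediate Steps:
F(X) = -24
K(L) = -456 (K(L) = 19*(-24) = -456)
(3076774 + 1555966) + K(1268) = (3076774 + 1555966) - 456 = 4632740 - 456 = 4632284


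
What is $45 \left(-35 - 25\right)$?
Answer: $-2700$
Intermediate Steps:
$45 \left(-35 - 25\right) = 45 \left(-60\right) = -2700$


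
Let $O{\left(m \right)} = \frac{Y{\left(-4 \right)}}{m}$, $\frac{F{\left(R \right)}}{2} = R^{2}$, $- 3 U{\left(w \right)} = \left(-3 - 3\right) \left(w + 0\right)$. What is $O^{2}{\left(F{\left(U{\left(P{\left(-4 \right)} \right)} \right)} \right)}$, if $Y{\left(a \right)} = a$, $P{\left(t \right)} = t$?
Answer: $\frac{1}{1024} \approx 0.00097656$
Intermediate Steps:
$U{\left(w \right)} = 2 w$ ($U{\left(w \right)} = - \frac{\left(-3 - 3\right) \left(w + 0\right)}{3} = - \frac{\left(-6\right) w}{3} = 2 w$)
$F{\left(R \right)} = 2 R^{2}$
$O{\left(m \right)} = - \frac{4}{m}$
$O^{2}{\left(F{\left(U{\left(P{\left(-4 \right)} \right)} \right)} \right)} = \left(- \frac{4}{2 \left(2 \left(-4\right)\right)^{2}}\right)^{2} = \left(- \frac{4}{2 \left(-8\right)^{2}}\right)^{2} = \left(- \frac{4}{2 \cdot 64}\right)^{2} = \left(- \frac{4}{128}\right)^{2} = \left(\left(-4\right) \frac{1}{128}\right)^{2} = \left(- \frac{1}{32}\right)^{2} = \frac{1}{1024}$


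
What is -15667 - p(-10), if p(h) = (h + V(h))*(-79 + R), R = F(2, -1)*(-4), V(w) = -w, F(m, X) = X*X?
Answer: -15667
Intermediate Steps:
F(m, X) = X**2
R = -4 (R = (-1)**2*(-4) = 1*(-4) = -4)
p(h) = 0 (p(h) = (h - h)*(-79 - 4) = 0*(-83) = 0)
-15667 - p(-10) = -15667 - 1*0 = -15667 + 0 = -15667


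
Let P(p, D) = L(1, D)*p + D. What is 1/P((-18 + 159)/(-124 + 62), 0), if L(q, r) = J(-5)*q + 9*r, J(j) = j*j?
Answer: -62/3525 ≈ -0.017589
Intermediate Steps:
J(j) = j**2
L(q, r) = 9*r + 25*q (L(q, r) = (-5)**2*q + 9*r = 25*q + 9*r = 9*r + 25*q)
P(p, D) = D + p*(25 + 9*D) (P(p, D) = (9*D + 25*1)*p + D = (9*D + 25)*p + D = (25 + 9*D)*p + D = p*(25 + 9*D) + D = D + p*(25 + 9*D))
1/P((-18 + 159)/(-124 + 62), 0) = 1/(0 + ((-18 + 159)/(-124 + 62))*(25 + 9*0)) = 1/(0 + (141/(-62))*(25 + 0)) = 1/(0 + (141*(-1/62))*25) = 1/(0 - 141/62*25) = 1/(0 - 3525/62) = 1/(-3525/62) = -62/3525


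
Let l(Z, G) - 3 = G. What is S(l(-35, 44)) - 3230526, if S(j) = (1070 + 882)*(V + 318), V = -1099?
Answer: -4755038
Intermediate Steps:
l(Z, G) = 3 + G
S(j) = -1524512 (S(j) = (1070 + 882)*(-1099 + 318) = 1952*(-781) = -1524512)
S(l(-35, 44)) - 3230526 = -1524512 - 3230526 = -4755038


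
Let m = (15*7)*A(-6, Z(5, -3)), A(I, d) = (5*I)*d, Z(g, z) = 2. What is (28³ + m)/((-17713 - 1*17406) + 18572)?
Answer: -15652/16547 ≈ -0.94591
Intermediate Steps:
A(I, d) = 5*I*d
m = -6300 (m = (15*7)*(5*(-6)*2) = 105*(-60) = -6300)
(28³ + m)/((-17713 - 1*17406) + 18572) = (28³ - 6300)/((-17713 - 1*17406) + 18572) = (21952 - 6300)/((-17713 - 17406) + 18572) = 15652/(-35119 + 18572) = 15652/(-16547) = 15652*(-1/16547) = -15652/16547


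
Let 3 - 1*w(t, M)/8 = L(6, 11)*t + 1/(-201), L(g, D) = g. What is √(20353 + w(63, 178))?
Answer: √701080161/201 ≈ 131.73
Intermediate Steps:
w(t, M) = 4832/201 - 48*t (w(t, M) = 24 - 8*(6*t + 1/(-201)) = 24 - 8*(6*t - 1/201) = 24 - 8*(-1/201 + 6*t) = 24 + (8/201 - 48*t) = 4832/201 - 48*t)
√(20353 + w(63, 178)) = √(20353 + (4832/201 - 48*63)) = √(20353 + (4832/201 - 3024)) = √(20353 - 602992/201) = √(3487961/201) = √701080161/201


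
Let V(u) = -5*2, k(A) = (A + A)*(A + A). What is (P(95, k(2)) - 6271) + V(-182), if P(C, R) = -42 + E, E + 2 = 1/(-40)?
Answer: -253001/40 ≈ -6325.0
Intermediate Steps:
E = -81/40 (E = -2 + 1/(-40) = -2 - 1/40 = -81/40 ≈ -2.0250)
k(A) = 4*A**2 (k(A) = (2*A)*(2*A) = 4*A**2)
P(C, R) = -1761/40 (P(C, R) = -42 - 81/40 = -1761/40)
V(u) = -10
(P(95, k(2)) - 6271) + V(-182) = (-1761/40 - 6271) - 10 = -252601/40 - 10 = -253001/40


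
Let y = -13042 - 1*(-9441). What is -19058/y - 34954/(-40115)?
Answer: 68490848/11111855 ≈ 6.1638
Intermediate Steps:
y = -3601 (y = -13042 + 9441 = -3601)
-19058/y - 34954/(-40115) = -19058/(-3601) - 34954/(-40115) = -19058*(-1/3601) - 34954*(-1/40115) = 1466/277 + 34954/40115 = 68490848/11111855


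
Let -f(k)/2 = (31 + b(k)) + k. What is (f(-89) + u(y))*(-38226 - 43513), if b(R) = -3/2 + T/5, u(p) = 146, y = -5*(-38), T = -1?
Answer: -108467653/5 ≈ -2.1694e+7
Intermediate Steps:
y = 190
b(R) = -17/10 (b(R) = -3/2 - 1/5 = -3*½ - 1*⅕ = -3/2 - ⅕ = -17/10)
f(k) = -293/5 - 2*k (f(k) = -2*((31 - 17/10) + k) = -2*(293/10 + k) = -293/5 - 2*k)
(f(-89) + u(y))*(-38226 - 43513) = ((-293/5 - 2*(-89)) + 146)*(-38226 - 43513) = ((-293/5 + 178) + 146)*(-81739) = (597/5 + 146)*(-81739) = (1327/5)*(-81739) = -108467653/5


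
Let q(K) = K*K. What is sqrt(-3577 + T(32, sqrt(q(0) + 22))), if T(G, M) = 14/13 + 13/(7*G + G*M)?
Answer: sqrt(-270735894 - 38677184*sqrt(22))/(104*sqrt(7 + sqrt(22))) ≈ 59.799*I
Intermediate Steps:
q(K) = K**2
T(G, M) = 14/13 + 13/(7*G + G*M) (T(G, M) = 14*(1/13) + 13/(7*G + G*M) = 14/13 + 13/(7*G + G*M))
sqrt(-3577 + T(32, sqrt(q(0) + 22))) = sqrt(-3577 + (1/13)*(169 + 98*32 + 14*32*sqrt(0**2 + 22))/(32*(7 + sqrt(0**2 + 22)))) = sqrt(-3577 + (1/13)*(1/32)*(169 + 3136 + 14*32*sqrt(0 + 22))/(7 + sqrt(0 + 22))) = sqrt(-3577 + (1/13)*(1/32)*(169 + 3136 + 14*32*sqrt(22))/(7 + sqrt(22))) = sqrt(-3577 + (1/13)*(1/32)*(169 + 3136 + 448*sqrt(22))/(7 + sqrt(22))) = sqrt(-3577 + (1/13)*(1/32)*(3305 + 448*sqrt(22))/(7 + sqrt(22))) = sqrt(-3577 + (3305 + 448*sqrt(22))/(416*(7 + sqrt(22))))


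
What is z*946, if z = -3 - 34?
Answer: -35002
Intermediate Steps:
z = -37
z*946 = -37*946 = -35002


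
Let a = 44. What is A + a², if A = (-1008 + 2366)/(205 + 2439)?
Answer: 2560071/1322 ≈ 1936.5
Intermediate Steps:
A = 679/1322 (A = 1358/2644 = 1358*(1/2644) = 679/1322 ≈ 0.51362)
A + a² = 679/1322 + 44² = 679/1322 + 1936 = 2560071/1322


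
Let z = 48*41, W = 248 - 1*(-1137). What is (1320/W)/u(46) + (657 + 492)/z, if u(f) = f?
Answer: 2526685/4179376 ≈ 0.60456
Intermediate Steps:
W = 1385 (W = 248 + 1137 = 1385)
z = 1968
(1320/W)/u(46) + (657 + 492)/z = (1320/1385)/46 + (657 + 492)/1968 = (1320*(1/1385))*(1/46) + 1149*(1/1968) = (264/277)*(1/46) + 383/656 = 132/6371 + 383/656 = 2526685/4179376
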